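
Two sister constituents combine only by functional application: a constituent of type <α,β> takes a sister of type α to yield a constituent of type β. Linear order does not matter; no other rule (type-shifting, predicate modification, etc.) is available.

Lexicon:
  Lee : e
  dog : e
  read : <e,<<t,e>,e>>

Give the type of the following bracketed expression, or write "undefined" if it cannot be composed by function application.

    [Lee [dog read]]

undefined

[dog read] — read of type <e,<<t,e>,e>> combines with dog of type e: type <<t,e>,e>.
[Lee [dog read]]: e with <<t,e>,e> — neither is a function whose domain matches the other; composition fails here.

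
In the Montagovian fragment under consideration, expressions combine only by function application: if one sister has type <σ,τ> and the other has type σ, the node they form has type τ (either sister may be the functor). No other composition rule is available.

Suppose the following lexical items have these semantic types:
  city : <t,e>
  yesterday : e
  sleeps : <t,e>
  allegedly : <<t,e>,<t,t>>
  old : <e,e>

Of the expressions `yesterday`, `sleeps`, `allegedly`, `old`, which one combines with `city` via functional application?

allegedly

yesterday : e — does not combine with city.
sleeps : <t,e> — does not combine with city.
allegedly — combines: allegedly : <<t,e>,<t,t>> takes city : <t,e> as argument, giving <t,t>.
old : <e,e> — does not combine with city.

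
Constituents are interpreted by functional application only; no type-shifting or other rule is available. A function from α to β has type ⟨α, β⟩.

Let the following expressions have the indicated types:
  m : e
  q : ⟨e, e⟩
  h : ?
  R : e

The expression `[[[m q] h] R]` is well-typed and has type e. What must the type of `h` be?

⟨e, ⟨e, e⟩⟩

For [[[m q] h] R] to have type e with R of type e, [[m q] h] must be the function: [[m q] h] : ⟨e, e⟩.
For [[m q] h] to have type ⟨e, e⟩ with [m q] of type e, h must be the function: h : ⟨e, ⟨e, e⟩⟩.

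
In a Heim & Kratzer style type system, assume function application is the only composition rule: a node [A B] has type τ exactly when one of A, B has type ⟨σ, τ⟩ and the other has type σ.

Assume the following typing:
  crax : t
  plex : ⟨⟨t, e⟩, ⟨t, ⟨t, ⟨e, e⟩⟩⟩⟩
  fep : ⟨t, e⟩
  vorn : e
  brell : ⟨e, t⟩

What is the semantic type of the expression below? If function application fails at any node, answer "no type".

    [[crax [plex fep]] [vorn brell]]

⟨e, e⟩

[plex fep]: plex is ⟨⟨t, e⟩, ⟨t, ⟨t, ⟨e, e⟩⟩⟩⟩, fep is ⟨t, e⟩; result ⟨t, ⟨t, ⟨e, e⟩⟩⟩.
[crax [plex fep]]: [plex fep] is ⟨t, ⟨t, ⟨e, e⟩⟩⟩, crax is t; result ⟨t, ⟨e, e⟩⟩.
[vorn brell]: brell is ⟨e, t⟩, vorn is e; result t.
[[crax [plex fep]] [vorn brell]]: [crax [plex fep]] is ⟨t, ⟨e, e⟩⟩, [vorn brell] is t; result ⟨e, e⟩.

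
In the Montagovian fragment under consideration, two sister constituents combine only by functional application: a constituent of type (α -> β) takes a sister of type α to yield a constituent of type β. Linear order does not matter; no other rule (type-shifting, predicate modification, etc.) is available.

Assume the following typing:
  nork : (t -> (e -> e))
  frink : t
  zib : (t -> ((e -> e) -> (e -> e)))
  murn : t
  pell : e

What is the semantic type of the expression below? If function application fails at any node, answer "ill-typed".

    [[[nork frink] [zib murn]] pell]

[nork frink]: (t -> (e -> e)) applied to t yields (e -> e).
[zib murn]: (t -> ((e -> e) -> (e -> e))) applied to t yields ((e -> e) -> (e -> e)).
[[nork frink] [zib murn]]: ((e -> e) -> (e -> e)) applied to (e -> e) yields (e -> e).
[[[nork frink] [zib murn]] pell]: (e -> e) applied to e yields e.

e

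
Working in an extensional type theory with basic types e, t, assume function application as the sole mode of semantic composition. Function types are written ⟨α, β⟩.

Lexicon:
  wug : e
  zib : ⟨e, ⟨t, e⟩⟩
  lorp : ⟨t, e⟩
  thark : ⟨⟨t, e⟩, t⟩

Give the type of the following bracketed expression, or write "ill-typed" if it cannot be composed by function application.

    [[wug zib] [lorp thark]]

[wug zib]: zib is ⟨e, ⟨t, e⟩⟩, wug is e; result ⟨t, e⟩.
[lorp thark]: thark is ⟨⟨t, e⟩, t⟩, lorp is ⟨t, e⟩; result t.
[[wug zib] [lorp thark]]: [wug zib] is ⟨t, e⟩, [lorp thark] is t; result e.

e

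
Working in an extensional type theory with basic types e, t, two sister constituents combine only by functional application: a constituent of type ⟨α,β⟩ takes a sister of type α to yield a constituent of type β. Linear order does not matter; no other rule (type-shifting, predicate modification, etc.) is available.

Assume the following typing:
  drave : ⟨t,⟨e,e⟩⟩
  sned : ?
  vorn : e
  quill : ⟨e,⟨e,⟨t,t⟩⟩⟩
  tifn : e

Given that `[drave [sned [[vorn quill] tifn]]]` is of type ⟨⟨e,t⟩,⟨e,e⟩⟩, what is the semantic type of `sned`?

[drave [sned [[vorn quill] tifn]]] is required to be ⟨⟨e,t⟩,⟨e,e⟩⟩. drave : ⟨t,⟨e,e⟩⟩ cannot yield ⟨⟨e,t⟩,⟨e,e⟩⟩ as functor, so [sned [[vorn quill] tifn]] : ⟨⟨t,⟨e,e⟩⟩,⟨⟨e,t⟩,⟨e,e⟩⟩⟩.
[sned [[vorn quill] tifn]] is required to be ⟨⟨t,⟨e,e⟩⟩,⟨⟨e,t⟩,⟨e,e⟩⟩⟩. [[vorn quill] tifn] : ⟨t,t⟩ cannot yield ⟨⟨t,⟨e,e⟩⟩,⟨⟨e,t⟩,⟨e,e⟩⟩⟩ as functor, so sned : ⟨⟨t,t⟩,⟨⟨t,⟨e,e⟩⟩,⟨⟨e,t⟩,⟨e,e⟩⟩⟩⟩.

⟨⟨t,t⟩,⟨⟨t,⟨e,e⟩⟩,⟨⟨e,t⟩,⟨e,e⟩⟩⟩⟩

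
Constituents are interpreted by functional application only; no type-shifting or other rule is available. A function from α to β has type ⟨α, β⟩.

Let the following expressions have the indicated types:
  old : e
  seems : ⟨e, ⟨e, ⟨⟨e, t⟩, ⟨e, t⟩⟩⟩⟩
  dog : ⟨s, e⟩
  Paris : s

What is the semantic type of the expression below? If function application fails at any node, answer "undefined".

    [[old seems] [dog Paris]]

⟨⟨e, t⟩, ⟨e, t⟩⟩

[old seems]: ⟨e, ⟨e, ⟨⟨e, t⟩, ⟨e, t⟩⟩⟩⟩ applied to e yields ⟨e, ⟨⟨e, t⟩, ⟨e, t⟩⟩⟩.
[dog Paris]: ⟨s, e⟩ applied to s yields e.
[[old seems] [dog Paris]]: ⟨e, ⟨⟨e, t⟩, ⟨e, t⟩⟩⟩ applied to e yields ⟨⟨e, t⟩, ⟨e, t⟩⟩.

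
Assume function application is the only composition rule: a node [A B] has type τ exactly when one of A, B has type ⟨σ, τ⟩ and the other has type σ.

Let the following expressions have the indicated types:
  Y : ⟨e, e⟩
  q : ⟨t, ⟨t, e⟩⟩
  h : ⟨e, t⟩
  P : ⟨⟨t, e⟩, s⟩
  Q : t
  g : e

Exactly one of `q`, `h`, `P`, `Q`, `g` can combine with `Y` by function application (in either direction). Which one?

q : ⟨t, ⟨t, e⟩⟩ — neither side's domain matches the other.
h : ⟨e, t⟩ — neither side's domain matches the other.
P : ⟨⟨t, e⟩, s⟩ — neither side's domain matches the other.
Q : t — neither side's domain matches the other.
g — combines: Y : ⟨e, e⟩ takes g : e as argument, giving e.

g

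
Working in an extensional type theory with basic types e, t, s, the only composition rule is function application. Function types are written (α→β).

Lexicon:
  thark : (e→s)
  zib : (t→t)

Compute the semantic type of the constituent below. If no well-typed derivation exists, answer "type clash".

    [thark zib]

type clash

[thark zib]: (e→s) with (t→t) — neither is a function whose domain matches the other; composition fails here.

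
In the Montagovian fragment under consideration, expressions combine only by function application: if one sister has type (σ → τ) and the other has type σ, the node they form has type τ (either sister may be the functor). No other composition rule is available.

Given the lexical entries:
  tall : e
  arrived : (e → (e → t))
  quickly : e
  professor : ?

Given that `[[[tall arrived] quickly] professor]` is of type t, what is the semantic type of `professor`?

At [[[tall arrived] quickly] professor] (required: t): [[tall arrived] quickly] is t, which is not a function with range t; hence professor is the functor — type (t → t).

(t → t)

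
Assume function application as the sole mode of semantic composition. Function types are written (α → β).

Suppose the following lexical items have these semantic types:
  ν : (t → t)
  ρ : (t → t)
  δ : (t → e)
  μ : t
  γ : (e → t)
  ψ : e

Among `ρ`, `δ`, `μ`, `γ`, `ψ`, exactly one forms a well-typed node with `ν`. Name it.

μ

ρ : (t → t) — does not combine with ν.
δ : (t → e) — does not combine with ν.
μ — combines: ν : (t → t) takes μ : t as argument, giving t.
γ : (e → t) — does not combine with ν.
ψ : e — does not combine with ν.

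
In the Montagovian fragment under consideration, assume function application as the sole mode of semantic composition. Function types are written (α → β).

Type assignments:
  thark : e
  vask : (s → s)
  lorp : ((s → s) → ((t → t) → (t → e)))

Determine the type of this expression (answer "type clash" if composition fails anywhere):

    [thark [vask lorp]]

type clash

[vask lorp]: lorp is ((s → s) → ((t → t) → (t → e))), vask is (s → s); result ((t → t) → (t → e)).
At [thark [vask lorp]]: neither e nor ((t → t) → (t → e)) can take the other as argument; the node is ill-typed.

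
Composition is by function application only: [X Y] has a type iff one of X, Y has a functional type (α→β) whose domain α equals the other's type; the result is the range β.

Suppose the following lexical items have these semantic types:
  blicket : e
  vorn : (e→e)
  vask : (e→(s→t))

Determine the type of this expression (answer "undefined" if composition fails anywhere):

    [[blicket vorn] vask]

[blicket vorn] — vorn of type (e→e) combines with blicket of type e: type e.
[[blicket vorn] vask] — vask of type (e→(s→t)) combines with [blicket vorn] of type e: type (s→t).

(s→t)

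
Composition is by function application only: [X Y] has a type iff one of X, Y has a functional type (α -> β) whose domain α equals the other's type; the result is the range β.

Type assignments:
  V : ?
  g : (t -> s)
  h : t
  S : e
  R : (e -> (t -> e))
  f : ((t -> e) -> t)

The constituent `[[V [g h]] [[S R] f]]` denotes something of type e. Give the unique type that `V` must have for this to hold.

(s -> (t -> e))

For [[V [g h]] [[S R] f]] to have type e with [[S R] f] of type t, [V [g h]] must be the function: [V [g h]] : (t -> e).
For [V [g h]] to have type (t -> e) with [g h] of type s, V must be the function: V : (s -> (t -> e)).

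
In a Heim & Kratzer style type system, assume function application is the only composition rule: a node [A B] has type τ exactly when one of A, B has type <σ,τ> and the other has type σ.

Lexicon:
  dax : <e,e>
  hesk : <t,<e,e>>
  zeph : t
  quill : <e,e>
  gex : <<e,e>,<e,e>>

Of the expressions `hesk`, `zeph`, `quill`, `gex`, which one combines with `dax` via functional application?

hesk : <t,<e,e>> — dax needs e; hesk needs t; neither fits.
zeph : t — dax needs e; zeph needs nothing (atomic); neither fits.
quill : <e,e> — dax needs e; quill needs e; neither fits.
gex — combines: gex : <<e,e>,<e,e>> takes dax : <e,e> as argument, giving <e,e>.

gex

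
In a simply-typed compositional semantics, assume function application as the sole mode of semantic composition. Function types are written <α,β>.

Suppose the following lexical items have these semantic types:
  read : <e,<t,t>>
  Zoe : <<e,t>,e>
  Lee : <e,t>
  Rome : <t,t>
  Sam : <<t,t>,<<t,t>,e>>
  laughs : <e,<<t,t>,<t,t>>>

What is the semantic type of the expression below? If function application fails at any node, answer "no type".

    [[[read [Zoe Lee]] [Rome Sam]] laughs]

[Zoe Lee] — Zoe of type <<e,t>,e> combines with Lee of type <e,t>: type e.
[read [Zoe Lee]] — read of type <e,<t,t>> combines with [Zoe Lee] of type e: type <t,t>.
[Rome Sam] — Sam of type <<t,t>,<<t,t>,e>> combines with Rome of type <t,t>: type <<t,t>,e>.
[[read [Zoe Lee]] [Rome Sam]] — [Rome Sam] of type <<t,t>,e> combines with [read [Zoe Lee]] of type <t,t>: type e.
[[[read [Zoe Lee]] [Rome Sam]] laughs] — laughs of type <e,<<t,t>,<t,t>>> combines with [[read [Zoe Lee]] [Rome Sam]] of type e: type <<t,t>,<t,t>>.

<<t,t>,<t,t>>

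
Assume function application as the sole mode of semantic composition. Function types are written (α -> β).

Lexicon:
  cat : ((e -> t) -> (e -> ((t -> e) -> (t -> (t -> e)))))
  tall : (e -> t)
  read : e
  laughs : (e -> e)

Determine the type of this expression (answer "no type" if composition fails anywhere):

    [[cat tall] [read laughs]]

((t -> e) -> (t -> (t -> e)))

[cat tall]: ((e -> t) -> (e -> ((t -> e) -> (t -> (t -> e))))) applied to (e -> t) yields (e -> ((t -> e) -> (t -> (t -> e)))).
[read laughs]: (e -> e) applied to e yields e.
[[cat tall] [read laughs]]: (e -> ((t -> e) -> (t -> (t -> e)))) applied to e yields ((t -> e) -> (t -> (t -> e))).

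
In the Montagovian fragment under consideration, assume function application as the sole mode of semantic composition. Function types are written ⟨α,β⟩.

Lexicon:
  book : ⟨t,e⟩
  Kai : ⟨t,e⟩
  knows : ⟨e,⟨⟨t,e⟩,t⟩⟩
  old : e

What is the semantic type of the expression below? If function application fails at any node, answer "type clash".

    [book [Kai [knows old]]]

[knows old]: knows is ⟨e,⟨⟨t,e⟩,t⟩⟩, old is e; result ⟨⟨t,e⟩,t⟩.
[Kai [knows old]]: [knows old] is ⟨⟨t,e⟩,t⟩, Kai is ⟨t,e⟩; result t.
[book [Kai [knows old]]]: book is ⟨t,e⟩, [Kai [knows old]] is t; result e.

e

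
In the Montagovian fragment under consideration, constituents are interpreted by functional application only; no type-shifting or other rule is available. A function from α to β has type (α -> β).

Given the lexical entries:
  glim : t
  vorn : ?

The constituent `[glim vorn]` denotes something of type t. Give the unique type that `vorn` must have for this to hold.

At [glim vorn] (required: t): glim is t, which is not a function with range t; hence vorn is the functor — type (t -> t).

(t -> t)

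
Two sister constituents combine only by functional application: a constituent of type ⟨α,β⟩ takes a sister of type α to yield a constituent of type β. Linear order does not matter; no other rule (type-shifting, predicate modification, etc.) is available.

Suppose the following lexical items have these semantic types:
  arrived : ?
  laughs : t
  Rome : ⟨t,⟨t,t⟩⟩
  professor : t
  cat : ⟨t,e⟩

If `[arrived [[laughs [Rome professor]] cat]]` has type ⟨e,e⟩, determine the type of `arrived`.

⟨e,⟨e,e⟩⟩

[arrived [[laughs [Rome professor]] cat]] is required to be ⟨e,e⟩. [[laughs [Rome professor]] cat] : e cannot yield ⟨e,e⟩ as functor, so arrived : ⟨e,⟨e,e⟩⟩.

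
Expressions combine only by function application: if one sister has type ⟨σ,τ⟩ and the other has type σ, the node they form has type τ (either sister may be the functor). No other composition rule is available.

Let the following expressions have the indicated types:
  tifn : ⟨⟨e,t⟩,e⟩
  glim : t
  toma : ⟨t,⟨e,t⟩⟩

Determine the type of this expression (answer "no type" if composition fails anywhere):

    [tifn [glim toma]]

e

[glim toma]: toma is ⟨t,⟨e,t⟩⟩, glim is t; result ⟨e,t⟩.
[tifn [glim toma]]: tifn is ⟨⟨e,t⟩,e⟩, [glim toma] is ⟨e,t⟩; result e.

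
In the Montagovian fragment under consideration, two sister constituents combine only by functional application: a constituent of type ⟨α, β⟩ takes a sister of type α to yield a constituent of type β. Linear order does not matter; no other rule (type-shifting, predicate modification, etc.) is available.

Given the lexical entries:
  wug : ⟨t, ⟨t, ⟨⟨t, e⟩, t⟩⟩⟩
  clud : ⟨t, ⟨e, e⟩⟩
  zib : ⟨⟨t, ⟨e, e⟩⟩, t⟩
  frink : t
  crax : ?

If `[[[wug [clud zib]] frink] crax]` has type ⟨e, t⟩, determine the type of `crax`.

For [[[wug [clud zib]] frink] crax] to have type ⟨e, t⟩ with [[wug [clud zib]] frink] of type ⟨⟨t, e⟩, t⟩, crax must be the function: crax : ⟨⟨⟨t, e⟩, t⟩, ⟨e, t⟩⟩.

⟨⟨⟨t, e⟩, t⟩, ⟨e, t⟩⟩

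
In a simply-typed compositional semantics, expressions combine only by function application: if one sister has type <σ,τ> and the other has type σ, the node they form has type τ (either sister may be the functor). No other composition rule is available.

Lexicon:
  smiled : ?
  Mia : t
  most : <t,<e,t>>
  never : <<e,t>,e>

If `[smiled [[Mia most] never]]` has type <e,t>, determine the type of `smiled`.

<e,<e,t>>

At [smiled [[Mia most] never]] (required: <e,t>): [[Mia most] never] is e, which is not a function with range <e,t>; hence smiled is the functor — type <e,<e,t>>.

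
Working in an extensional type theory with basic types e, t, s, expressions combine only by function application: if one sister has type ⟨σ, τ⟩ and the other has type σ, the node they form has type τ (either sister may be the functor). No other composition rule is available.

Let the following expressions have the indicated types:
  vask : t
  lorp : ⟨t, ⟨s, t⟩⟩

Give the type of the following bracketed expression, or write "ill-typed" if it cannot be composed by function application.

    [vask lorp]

⟨s, t⟩

[vask lorp]: ⟨t, ⟨s, t⟩⟩ applied to t yields ⟨s, t⟩.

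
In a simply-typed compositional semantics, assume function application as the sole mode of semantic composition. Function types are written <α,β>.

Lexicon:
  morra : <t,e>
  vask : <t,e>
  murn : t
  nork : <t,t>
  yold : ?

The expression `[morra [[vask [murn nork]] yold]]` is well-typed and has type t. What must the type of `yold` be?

[morra [[vask [murn nork]] yold]] must have type t. The sister morra has type <t,e>; that is not a function onto t, so [[vask [murn nork]] yold] must be the functor, of type <<t,e>,t>.
[[vask [murn nork]] yold] must have type <<t,e>,t>. The sister [vask [murn nork]] has type e; that is not a function onto <<t,e>,t>, so yold must be the functor, of type <e,<<t,e>,t>>.

<e,<<t,e>,t>>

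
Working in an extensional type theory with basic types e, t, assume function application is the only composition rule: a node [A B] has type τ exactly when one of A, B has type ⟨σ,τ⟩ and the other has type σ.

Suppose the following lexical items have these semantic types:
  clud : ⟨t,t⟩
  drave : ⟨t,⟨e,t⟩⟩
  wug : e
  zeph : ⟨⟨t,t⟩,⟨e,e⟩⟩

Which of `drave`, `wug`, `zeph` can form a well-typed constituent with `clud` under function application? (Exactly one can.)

drave : ⟨t,⟨e,t⟩⟩ — does not combine with clud.
wug : e — does not combine with clud.
zeph — combines: zeph : ⟨⟨t,t⟩,⟨e,e⟩⟩ takes clud : ⟨t,t⟩ as argument, giving ⟨e,e⟩.

zeph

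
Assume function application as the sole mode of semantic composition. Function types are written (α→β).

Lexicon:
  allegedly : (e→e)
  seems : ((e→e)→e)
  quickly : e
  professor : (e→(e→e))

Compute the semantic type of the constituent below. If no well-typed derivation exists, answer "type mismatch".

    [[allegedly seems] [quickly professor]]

[allegedly seems]: seems is ((e→e)→e), allegedly is (e→e); result e.
[quickly professor]: professor is (e→(e→e)), quickly is e; result (e→e).
[[allegedly seems] [quickly professor]]: [quickly professor] is (e→e), [allegedly seems] is e; result e.

e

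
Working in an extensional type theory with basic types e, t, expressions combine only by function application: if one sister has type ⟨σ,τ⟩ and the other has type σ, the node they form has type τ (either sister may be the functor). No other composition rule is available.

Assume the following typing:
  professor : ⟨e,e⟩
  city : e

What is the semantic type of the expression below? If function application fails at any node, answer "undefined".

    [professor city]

[professor city]: ⟨e,e⟩ applied to e yields e.

e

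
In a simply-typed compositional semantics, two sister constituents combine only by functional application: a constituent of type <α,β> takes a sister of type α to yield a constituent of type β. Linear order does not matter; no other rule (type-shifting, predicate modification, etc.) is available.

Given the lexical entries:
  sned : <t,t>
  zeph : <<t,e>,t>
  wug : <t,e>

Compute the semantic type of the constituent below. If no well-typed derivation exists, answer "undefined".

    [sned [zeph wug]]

[zeph wug] — zeph of type <<t,e>,t> combines with wug of type <t,e>: type t.
[sned [zeph wug]] — sned of type <t,t> combines with [zeph wug] of type t: type t.

t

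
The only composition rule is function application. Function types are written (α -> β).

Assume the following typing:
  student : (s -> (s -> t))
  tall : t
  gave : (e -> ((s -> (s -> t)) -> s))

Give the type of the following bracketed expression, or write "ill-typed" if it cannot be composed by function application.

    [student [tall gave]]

ill-typed

[tall gave]: t with (e -> ((s -> (s -> t)) -> s)) — neither is a function whose domain matches the other; composition fails here.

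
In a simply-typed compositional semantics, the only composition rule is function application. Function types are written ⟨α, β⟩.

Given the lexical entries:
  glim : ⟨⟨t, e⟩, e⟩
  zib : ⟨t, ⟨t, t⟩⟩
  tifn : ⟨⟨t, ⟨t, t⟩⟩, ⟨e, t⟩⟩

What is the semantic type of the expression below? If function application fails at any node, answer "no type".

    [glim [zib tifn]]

At [zib tifn], tifn : ⟨⟨t, ⟨t, t⟩⟩, ⟨e, t⟩⟩ takes zib : ⟨t, ⟨t, t⟩⟩, giving ⟨e, t⟩.
At [glim [zib tifn]]: neither ⟨⟨t, e⟩, e⟩ nor ⟨e, t⟩ can take the other as argument; the node is ill-typed.

no type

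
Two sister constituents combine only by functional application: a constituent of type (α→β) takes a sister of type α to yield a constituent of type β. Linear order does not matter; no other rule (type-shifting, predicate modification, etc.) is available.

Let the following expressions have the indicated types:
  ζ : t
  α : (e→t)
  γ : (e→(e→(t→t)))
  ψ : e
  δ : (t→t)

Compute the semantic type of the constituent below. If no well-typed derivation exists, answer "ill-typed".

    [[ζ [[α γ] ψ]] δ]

ill-typed

[α γ]: (e→t) and (e→(e→(t→t))) cannot combine by function application — type clash.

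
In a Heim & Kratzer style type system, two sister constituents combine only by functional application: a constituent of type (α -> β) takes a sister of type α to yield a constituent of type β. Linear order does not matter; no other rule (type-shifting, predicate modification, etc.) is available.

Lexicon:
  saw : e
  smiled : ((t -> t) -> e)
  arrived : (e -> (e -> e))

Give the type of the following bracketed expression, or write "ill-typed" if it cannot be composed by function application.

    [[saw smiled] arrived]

[saw smiled]: e with ((t -> t) -> e) — neither is a function whose domain matches the other; composition fails here.

ill-typed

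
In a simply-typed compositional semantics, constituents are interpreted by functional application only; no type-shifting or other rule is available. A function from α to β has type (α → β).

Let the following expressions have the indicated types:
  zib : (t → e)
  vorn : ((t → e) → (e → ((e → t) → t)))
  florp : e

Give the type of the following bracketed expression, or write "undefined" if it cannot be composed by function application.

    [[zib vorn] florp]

[zib vorn]: ((t → e) → (e → ((e → t) → t))) applied to (t → e) yields (e → ((e → t) → t)).
[[zib vorn] florp]: (e → ((e → t) → t)) applied to e yields ((e → t) → t).

((e → t) → t)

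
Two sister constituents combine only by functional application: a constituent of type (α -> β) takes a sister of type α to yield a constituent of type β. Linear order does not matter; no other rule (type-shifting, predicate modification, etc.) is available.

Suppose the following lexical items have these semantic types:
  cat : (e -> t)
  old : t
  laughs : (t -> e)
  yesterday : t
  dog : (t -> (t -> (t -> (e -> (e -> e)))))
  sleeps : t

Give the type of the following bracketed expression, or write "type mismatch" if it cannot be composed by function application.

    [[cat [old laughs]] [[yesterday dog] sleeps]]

[old laughs]: laughs is (t -> e), old is t; result e.
[cat [old laughs]]: cat is (e -> t), [old laughs] is e; result t.
[yesterday dog]: dog is (t -> (t -> (t -> (e -> (e -> e))))), yesterday is t; result (t -> (t -> (e -> (e -> e)))).
[[yesterday dog] sleeps]: [yesterday dog] is (t -> (t -> (e -> (e -> e)))), sleeps is t; result (t -> (e -> (e -> e))).
[[cat [old laughs]] [[yesterday dog] sleeps]]: [[yesterday dog] sleeps] is (t -> (e -> (e -> e))), [cat [old laughs]] is t; result (e -> (e -> e)).

(e -> (e -> e))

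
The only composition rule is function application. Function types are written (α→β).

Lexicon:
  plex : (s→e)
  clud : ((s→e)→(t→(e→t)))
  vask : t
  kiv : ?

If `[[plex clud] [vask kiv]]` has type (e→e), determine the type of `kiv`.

For [[plex clud] [vask kiv]] to have type (e→e) with [plex clud] of type (t→(e→t)), [vask kiv] must be the function: [vask kiv] : ((t→(e→t))→(e→e)).
For [vask kiv] to have type ((t→(e→t))→(e→e)) with vask of type t, kiv must be the function: kiv : (t→((t→(e→t))→(e→e))).

(t→((t→(e→t))→(e→e)))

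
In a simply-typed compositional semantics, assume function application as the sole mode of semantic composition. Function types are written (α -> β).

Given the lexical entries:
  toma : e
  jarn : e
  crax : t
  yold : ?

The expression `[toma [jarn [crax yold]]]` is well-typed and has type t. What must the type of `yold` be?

For [toma [jarn [crax yold]]] to have type t with toma of type e, [jarn [crax yold]] must be the function: [jarn [crax yold]] : (e -> t).
For [jarn [crax yold]] to have type (e -> t) with jarn of type e, [crax yold] must be the function: [crax yold] : (e -> (e -> t)).
For [crax yold] to have type (e -> (e -> t)) with crax of type t, yold must be the function: yold : (t -> (e -> (e -> t))).

(t -> (e -> (e -> t)))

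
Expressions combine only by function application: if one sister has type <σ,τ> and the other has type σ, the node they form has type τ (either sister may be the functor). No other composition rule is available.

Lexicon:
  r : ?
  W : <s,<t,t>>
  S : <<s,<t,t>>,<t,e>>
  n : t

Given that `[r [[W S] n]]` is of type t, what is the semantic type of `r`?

[r [[W S] n]] must have type t. The sister [[W S] n] has type e; that is not a function onto t, so r must be the functor, of type <e,t>.

<e,t>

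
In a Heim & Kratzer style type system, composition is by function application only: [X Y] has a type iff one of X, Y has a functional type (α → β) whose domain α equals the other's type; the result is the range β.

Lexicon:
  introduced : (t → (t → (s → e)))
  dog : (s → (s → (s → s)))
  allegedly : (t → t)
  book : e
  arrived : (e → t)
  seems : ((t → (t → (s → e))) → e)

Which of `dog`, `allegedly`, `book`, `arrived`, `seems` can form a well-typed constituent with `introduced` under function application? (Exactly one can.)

seems

dog : (s → (s → (s → s))) — neither side's domain matches the other.
allegedly : (t → t) — neither side's domain matches the other.
book : e — neither side's domain matches the other.
arrived : (e → t) — neither side's domain matches the other.
seems — combines: seems : ((t → (t → (s → e))) → e) takes introduced : (t → (t → (s → e))) as argument, giving e.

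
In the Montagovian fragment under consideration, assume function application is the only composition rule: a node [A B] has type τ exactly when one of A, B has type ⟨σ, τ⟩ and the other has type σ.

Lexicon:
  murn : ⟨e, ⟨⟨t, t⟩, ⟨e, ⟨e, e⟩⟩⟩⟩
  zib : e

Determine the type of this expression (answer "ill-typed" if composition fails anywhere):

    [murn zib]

[murn zib]: functor murn : ⟨e, ⟨⟨t, t⟩, ⟨e, ⟨e, e⟩⟩⟩⟩, argument zib : e; result ⟨⟨t, t⟩, ⟨e, ⟨e, e⟩⟩⟩.

⟨⟨t, t⟩, ⟨e, ⟨e, e⟩⟩⟩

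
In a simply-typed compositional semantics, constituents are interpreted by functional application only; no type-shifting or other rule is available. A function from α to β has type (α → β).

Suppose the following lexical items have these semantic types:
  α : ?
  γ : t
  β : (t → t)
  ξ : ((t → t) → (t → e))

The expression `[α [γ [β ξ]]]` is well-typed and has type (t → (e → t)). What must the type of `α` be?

(e → (t → (e → t)))

[α [γ [β ξ]]] must have type (t → (e → t)). The sister [γ [β ξ]] has type e; that is not a function onto (t → (e → t)), so α must be the functor, of type (e → (t → (e → t))).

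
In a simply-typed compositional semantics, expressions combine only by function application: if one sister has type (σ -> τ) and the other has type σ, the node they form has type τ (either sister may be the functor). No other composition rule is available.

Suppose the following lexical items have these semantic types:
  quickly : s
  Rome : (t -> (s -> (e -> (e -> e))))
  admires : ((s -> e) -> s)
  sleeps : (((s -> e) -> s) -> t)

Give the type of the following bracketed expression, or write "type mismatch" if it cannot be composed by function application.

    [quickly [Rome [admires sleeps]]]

(e -> (e -> e))

[admires sleeps]: functor sleeps : (((s -> e) -> s) -> t), argument admires : ((s -> e) -> s); result t.
[Rome [admires sleeps]]: functor Rome : (t -> (s -> (e -> (e -> e)))), argument [admires sleeps] : t; result (s -> (e -> (e -> e))).
[quickly [Rome [admires sleeps]]]: functor [Rome [admires sleeps]] : (s -> (e -> (e -> e))), argument quickly : s; result (e -> (e -> e)).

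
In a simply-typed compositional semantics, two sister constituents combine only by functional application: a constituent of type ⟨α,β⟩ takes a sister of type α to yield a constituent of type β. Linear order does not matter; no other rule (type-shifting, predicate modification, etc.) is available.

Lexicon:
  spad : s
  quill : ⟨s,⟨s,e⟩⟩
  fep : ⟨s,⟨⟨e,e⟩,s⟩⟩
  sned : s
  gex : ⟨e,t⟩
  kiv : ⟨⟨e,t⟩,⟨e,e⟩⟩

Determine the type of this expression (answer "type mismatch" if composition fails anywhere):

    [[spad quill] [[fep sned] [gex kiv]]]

e

[spad quill] — quill of type ⟨s,⟨s,e⟩⟩ combines with spad of type s: type ⟨s,e⟩.
[fep sned] — fep of type ⟨s,⟨⟨e,e⟩,s⟩⟩ combines with sned of type s: type ⟨⟨e,e⟩,s⟩.
[gex kiv] — kiv of type ⟨⟨e,t⟩,⟨e,e⟩⟩ combines with gex of type ⟨e,t⟩: type ⟨e,e⟩.
[[fep sned] [gex kiv]] — [fep sned] of type ⟨⟨e,e⟩,s⟩ combines with [gex kiv] of type ⟨e,e⟩: type s.
[[spad quill] [[fep sned] [gex kiv]]] — [spad quill] of type ⟨s,e⟩ combines with [[fep sned] [gex kiv]] of type s: type e.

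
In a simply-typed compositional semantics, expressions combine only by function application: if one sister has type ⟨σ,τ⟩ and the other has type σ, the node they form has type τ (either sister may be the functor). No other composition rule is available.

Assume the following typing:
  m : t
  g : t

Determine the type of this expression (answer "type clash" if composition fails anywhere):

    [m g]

[m g]: t and t cannot combine by function application — type clash.

type clash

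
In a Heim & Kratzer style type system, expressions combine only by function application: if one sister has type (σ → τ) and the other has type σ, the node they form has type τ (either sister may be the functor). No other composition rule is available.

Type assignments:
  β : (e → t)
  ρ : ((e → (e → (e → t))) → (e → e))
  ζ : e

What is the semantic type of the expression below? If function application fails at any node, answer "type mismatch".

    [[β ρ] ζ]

type mismatch

At [β ρ]: neither (e → t) nor ((e → (e → (e → t))) → (e → e)) can take the other as argument; the node is ill-typed.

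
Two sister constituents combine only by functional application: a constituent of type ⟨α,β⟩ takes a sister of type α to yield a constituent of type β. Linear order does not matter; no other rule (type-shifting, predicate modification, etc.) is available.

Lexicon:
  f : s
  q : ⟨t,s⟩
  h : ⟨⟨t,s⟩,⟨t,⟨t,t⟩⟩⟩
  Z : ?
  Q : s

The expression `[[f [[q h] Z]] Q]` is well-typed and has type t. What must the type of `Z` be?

[[f [[q h] Z]] Q] must have type t. The sister Q has type s; that is not a function onto t, so [f [[q h] Z]] must be the functor, of type ⟨s,t⟩.
[f [[q h] Z]] must have type ⟨s,t⟩. The sister f has type s; that is not a function onto ⟨s,t⟩, so [[q h] Z] must be the functor, of type ⟨s,⟨s,t⟩⟩.
[[q h] Z] must have type ⟨s,⟨s,t⟩⟩. The sister [q h] has type ⟨t,⟨t,t⟩⟩; that is not a function onto ⟨s,⟨s,t⟩⟩, so Z must be the functor, of type ⟨⟨t,⟨t,t⟩⟩,⟨s,⟨s,t⟩⟩⟩.

⟨⟨t,⟨t,t⟩⟩,⟨s,⟨s,t⟩⟩⟩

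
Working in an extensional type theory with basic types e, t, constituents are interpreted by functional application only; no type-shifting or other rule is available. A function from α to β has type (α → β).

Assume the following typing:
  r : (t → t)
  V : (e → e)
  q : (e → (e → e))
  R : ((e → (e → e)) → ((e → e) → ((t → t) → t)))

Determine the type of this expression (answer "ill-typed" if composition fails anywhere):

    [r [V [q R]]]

t

[q R]: R is ((e → (e → e)) → ((e → e) → ((t → t) → t))), q is (e → (e → e)); result ((e → e) → ((t → t) → t)).
[V [q R]]: [q R] is ((e → e) → ((t → t) → t)), V is (e → e); result ((t → t) → t).
[r [V [q R]]]: [V [q R]] is ((t → t) → t), r is (t → t); result t.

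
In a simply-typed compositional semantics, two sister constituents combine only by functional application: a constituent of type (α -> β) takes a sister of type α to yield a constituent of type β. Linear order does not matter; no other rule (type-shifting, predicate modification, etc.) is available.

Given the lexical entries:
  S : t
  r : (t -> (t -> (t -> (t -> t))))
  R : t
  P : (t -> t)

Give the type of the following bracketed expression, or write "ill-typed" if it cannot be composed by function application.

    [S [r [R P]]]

[R P] — P of type (t -> t) combines with R of type t: type t.
[r [R P]] — r of type (t -> (t -> (t -> (t -> t)))) combines with [R P] of type t: type (t -> (t -> (t -> t))).
[S [r [R P]]] — [r [R P]] of type (t -> (t -> (t -> t))) combines with S of type t: type (t -> (t -> t)).

(t -> (t -> t))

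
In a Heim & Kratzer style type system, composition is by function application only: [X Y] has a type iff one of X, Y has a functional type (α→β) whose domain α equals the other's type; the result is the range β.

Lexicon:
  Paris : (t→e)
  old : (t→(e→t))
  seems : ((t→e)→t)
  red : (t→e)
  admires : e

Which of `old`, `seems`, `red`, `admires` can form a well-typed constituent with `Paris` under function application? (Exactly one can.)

old : (t→(e→t)) — does not combine with Paris.
seems — combines: seems : ((t→e)→t) takes Paris : (t→e) as argument, giving t.
red : (t→e) — does not combine with Paris.
admires : e — does not combine with Paris.

seems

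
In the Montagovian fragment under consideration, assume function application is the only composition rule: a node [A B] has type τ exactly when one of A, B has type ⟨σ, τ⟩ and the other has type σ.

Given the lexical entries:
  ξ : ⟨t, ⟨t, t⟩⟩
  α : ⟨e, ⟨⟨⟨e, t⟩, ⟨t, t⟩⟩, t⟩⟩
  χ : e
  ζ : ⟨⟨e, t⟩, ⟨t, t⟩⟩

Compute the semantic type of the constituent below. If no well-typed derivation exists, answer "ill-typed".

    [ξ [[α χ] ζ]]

⟨t, t⟩

[α χ]: functor α : ⟨e, ⟨⟨⟨e, t⟩, ⟨t, t⟩⟩, t⟩⟩, argument χ : e; result ⟨⟨⟨e, t⟩, ⟨t, t⟩⟩, t⟩.
[[α χ] ζ]: functor [α χ] : ⟨⟨⟨e, t⟩, ⟨t, t⟩⟩, t⟩, argument ζ : ⟨⟨e, t⟩, ⟨t, t⟩⟩; result t.
[ξ [[α χ] ζ]]: functor ξ : ⟨t, ⟨t, t⟩⟩, argument [[α χ] ζ] : t; result ⟨t, t⟩.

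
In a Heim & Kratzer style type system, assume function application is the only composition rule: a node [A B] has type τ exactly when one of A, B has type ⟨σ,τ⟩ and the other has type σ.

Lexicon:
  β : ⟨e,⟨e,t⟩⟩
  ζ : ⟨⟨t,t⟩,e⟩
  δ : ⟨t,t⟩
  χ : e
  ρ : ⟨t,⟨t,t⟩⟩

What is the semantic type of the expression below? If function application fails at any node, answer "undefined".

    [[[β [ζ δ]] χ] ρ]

[ζ δ] — ζ of type ⟨⟨t,t⟩,e⟩ combines with δ of type ⟨t,t⟩: type e.
[β [ζ δ]] — β of type ⟨e,⟨e,t⟩⟩ combines with [ζ δ] of type e: type ⟨e,t⟩.
[[β [ζ δ]] χ] — [β [ζ δ]] of type ⟨e,t⟩ combines with χ of type e: type t.
[[[β [ζ δ]] χ] ρ] — ρ of type ⟨t,⟨t,t⟩⟩ combines with [[β [ζ δ]] χ] of type t: type ⟨t,t⟩.

⟨t,t⟩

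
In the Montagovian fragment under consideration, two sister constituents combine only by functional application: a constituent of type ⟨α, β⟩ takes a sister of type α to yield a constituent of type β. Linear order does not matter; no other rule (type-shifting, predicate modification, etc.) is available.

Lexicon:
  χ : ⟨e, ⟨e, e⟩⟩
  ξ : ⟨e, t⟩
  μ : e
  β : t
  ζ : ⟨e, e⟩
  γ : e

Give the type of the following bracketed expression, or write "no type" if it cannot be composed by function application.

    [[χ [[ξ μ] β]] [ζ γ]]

[ξ μ]: ⟨e, t⟩ applied to e yields t.
[[ξ μ] β]: t and t cannot combine by function application — type clash.

no type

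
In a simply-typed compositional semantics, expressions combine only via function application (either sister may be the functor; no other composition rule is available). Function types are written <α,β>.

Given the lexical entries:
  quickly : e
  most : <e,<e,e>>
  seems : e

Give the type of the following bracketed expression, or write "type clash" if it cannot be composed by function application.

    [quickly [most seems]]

[most seems]: most is <e,<e,e>>, seems is e; result <e,e>.
[quickly [most seems]]: [most seems] is <e,e>, quickly is e; result e.

e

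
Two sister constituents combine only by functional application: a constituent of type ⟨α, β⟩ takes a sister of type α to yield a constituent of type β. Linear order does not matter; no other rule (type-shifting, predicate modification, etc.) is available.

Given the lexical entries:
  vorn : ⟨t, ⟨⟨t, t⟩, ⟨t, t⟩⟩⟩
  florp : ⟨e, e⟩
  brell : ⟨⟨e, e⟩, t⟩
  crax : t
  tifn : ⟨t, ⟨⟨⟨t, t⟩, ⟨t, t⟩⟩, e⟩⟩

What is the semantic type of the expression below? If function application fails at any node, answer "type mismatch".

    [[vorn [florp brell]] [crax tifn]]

e

[florp brell]: functor brell : ⟨⟨e, e⟩, t⟩, argument florp : ⟨e, e⟩; result t.
[vorn [florp brell]]: functor vorn : ⟨t, ⟨⟨t, t⟩, ⟨t, t⟩⟩⟩, argument [florp brell] : t; result ⟨⟨t, t⟩, ⟨t, t⟩⟩.
[crax tifn]: functor tifn : ⟨t, ⟨⟨⟨t, t⟩, ⟨t, t⟩⟩, e⟩⟩, argument crax : t; result ⟨⟨⟨t, t⟩, ⟨t, t⟩⟩, e⟩.
[[vorn [florp brell]] [crax tifn]]: functor [crax tifn] : ⟨⟨⟨t, t⟩, ⟨t, t⟩⟩, e⟩, argument [vorn [florp brell]] : ⟨⟨t, t⟩, ⟨t, t⟩⟩; result e.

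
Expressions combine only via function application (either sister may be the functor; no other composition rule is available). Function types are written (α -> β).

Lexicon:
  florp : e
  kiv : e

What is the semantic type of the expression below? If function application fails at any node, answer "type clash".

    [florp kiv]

type clash

[florp kiv]: e and e cannot combine by function application — type clash.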